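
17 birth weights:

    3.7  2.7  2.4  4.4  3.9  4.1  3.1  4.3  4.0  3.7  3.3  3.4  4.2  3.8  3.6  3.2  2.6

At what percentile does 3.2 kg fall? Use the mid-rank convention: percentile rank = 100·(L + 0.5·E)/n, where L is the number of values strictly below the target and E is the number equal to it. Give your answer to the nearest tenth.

26.5

Sorted: 2.4, 2.6, 2.7, 3.1, 3.2, 3.3, 3.4, 3.6, 3.7, 3.7, 3.8, 3.9, 4.0, 4.1, 4.2, 4.3, 4.4.
Count below 3.2: L = 4; count equal: E = 1; n = 17.
Percentile rank = 100·(4 + 0.5·1)/17 = 100·4.5/17 = 26.47.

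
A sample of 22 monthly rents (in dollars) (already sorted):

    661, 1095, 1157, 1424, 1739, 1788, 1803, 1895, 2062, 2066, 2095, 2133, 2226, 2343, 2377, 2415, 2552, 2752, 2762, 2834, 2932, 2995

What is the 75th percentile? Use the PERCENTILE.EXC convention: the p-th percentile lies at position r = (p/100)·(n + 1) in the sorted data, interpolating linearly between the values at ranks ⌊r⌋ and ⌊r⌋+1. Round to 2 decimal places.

2602.00

n = 22.
r = (75/100)·(22 + 1) = 17.25.
Rank 17 is 2552 and rank 18 is 2752.
Interpolate: 2552 + 0.25·(2752 − 2552) = 2552 + 0.25·200 = 2602.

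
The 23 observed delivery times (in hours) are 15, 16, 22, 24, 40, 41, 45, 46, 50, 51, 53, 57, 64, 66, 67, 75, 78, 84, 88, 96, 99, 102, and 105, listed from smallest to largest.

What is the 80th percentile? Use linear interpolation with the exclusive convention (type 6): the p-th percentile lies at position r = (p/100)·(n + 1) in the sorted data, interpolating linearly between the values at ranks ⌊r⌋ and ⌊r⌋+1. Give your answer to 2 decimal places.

89.60

n = 23.
r = (80/100)·(23 + 1) = 19.2.
Rank 19 is 88 and rank 20 is 96.
Interpolate: 88 + 0.2·(96 − 88) = 88 + 0.2·8 = 89.6.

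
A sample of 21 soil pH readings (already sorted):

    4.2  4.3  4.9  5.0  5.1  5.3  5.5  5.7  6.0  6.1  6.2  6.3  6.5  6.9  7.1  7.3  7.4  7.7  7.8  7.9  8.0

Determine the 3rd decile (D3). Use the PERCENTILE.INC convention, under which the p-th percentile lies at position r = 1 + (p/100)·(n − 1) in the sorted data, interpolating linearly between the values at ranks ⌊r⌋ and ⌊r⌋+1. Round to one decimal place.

5.5

n = 21.
r = 1 + (30/100)·(21 − 1) = 1 + 6 = 7.
r is an integer, so P30 is the value at rank 7: 5.5.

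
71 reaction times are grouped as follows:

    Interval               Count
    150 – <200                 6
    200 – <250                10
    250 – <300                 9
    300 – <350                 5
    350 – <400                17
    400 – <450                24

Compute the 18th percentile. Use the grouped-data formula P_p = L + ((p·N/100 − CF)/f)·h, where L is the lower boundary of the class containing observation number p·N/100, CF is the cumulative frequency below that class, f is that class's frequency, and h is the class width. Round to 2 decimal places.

N = 71; target position k = 18/100 · 71 = 12.78.
Cumulative frequencies: 6, 16, 25, 30, 47, 71.
Observation 12.78 falls in the class 200 – <250.
L = 200, CF = 6, f = 10, h = 50.
P18 = 200 + ((12.78 − 6)/10)·50 = 200 + 33.9 = 233.9.

233.90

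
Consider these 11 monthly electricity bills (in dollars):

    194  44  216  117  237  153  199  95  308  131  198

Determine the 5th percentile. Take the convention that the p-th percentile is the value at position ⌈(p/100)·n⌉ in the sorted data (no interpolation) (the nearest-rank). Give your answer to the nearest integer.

Sorted: 44, 95, 117, 131, 153, 194, 198, 199, 216, 237, 308.
n = 11.
Position = ⌈5/100 · 11⌉ = ⌈0.55⌉ = 1.
The value at rank 1 is 44.

44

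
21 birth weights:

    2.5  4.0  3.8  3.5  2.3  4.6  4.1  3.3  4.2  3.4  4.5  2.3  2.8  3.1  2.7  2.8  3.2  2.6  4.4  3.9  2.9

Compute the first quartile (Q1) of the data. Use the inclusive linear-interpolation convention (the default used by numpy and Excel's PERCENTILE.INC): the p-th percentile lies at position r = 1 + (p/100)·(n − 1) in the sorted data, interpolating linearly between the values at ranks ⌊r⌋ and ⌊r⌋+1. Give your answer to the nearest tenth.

2.8

Sorted: 2.3, 2.3, 2.5, 2.6, 2.7, 2.8, 2.8, 2.9, 3.1, 3.2, 3.3, 3.4, 3.5, 3.8, 3.9, 4.0, 4.1, 4.2, 4.4, 4.5, 4.6.
n = 21.
r = 1 + (25/100)·(21 − 1) = 1 + 5 = 6.
r is an integer, so P25 is the value at rank 6: 2.8.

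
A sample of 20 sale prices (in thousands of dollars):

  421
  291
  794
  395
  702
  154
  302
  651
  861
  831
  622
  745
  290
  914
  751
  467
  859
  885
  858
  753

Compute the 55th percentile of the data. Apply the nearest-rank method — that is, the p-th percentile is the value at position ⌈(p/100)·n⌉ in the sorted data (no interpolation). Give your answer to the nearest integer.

Sorted: 154, 290, 291, 302, 395, 421, 467, 622, 651, 702, 745, 751, 753, 794, 831, 858, 859, 861, 885, 914.
n = 20.
Position = ⌈55/100 · 20⌉ = ⌈11⌉ = 11.
The value at rank 11 is 745.

745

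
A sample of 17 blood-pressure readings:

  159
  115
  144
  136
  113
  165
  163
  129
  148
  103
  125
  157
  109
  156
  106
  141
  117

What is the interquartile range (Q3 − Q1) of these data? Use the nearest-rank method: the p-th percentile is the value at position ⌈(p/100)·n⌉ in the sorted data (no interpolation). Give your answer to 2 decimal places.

Sorted: 103, 106, 109, 113, 115, 117, 125, 129, 136, 141, 144, 148, 156, 157, 159, 163, 165.
n = 17.
P25: rank ⌈25/100·17⌉ = 5 → 115.
P75: rank ⌈75/100·17⌉ = 13 → 156.
Difference: 156 − 115 = 41.

41.00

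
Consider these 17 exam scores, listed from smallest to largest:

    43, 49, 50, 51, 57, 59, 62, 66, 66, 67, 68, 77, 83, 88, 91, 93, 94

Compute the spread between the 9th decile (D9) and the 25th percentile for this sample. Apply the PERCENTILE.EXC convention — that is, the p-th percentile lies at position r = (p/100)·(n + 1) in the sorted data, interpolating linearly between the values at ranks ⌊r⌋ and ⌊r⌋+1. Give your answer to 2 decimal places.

n = 17.
P25: r = 4.5; ranks 4–5 are 51, 57; interpolating gives 54.
P90: r = 16.2; ranks 16–17 are 93, 94; interpolating gives 93.2.
Difference: 93.2 − 54 = 39.2.

39.20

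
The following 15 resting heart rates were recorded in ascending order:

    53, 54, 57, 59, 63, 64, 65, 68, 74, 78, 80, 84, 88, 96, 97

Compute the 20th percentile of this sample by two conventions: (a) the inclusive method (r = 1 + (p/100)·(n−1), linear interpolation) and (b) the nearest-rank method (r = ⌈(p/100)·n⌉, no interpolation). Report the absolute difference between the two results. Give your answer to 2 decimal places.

1.60

n = 15.
(a) r = 3.8; between ranks 3 (57) and 4 (59): 58.6.
(b) the nearest-rank method: rank 3 → 57.
|58.6 − 57| = 1.6.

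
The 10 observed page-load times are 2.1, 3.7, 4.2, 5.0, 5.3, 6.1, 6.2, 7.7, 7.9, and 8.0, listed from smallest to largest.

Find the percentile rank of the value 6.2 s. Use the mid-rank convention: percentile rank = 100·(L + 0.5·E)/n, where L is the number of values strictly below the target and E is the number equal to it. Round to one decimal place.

Count below 6.2: L = 6; count equal: E = 1; n = 10.
Percentile rank = 100·(6 + 0.5·1)/10 = 100·6.5/10 = 65.

65.0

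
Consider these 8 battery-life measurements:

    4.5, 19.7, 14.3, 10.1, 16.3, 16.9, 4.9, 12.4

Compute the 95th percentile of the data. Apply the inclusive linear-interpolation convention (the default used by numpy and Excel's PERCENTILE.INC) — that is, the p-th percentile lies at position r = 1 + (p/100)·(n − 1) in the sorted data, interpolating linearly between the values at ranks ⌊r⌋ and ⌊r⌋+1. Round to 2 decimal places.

18.72

Sorted: 4.5, 4.9, 10.1, 12.4, 14.3, 16.3, 16.9, 19.7.
n = 8.
r = 1 + (95/100)·(8 − 1) = 1 + 6.65 = 7.65.
Rank 7 is 16.9 and rank 8 is 19.7.
Interpolate: 16.9 + 0.65·(19.7 − 16.9) = 16.9 + 0.65·2.8 = 18.72.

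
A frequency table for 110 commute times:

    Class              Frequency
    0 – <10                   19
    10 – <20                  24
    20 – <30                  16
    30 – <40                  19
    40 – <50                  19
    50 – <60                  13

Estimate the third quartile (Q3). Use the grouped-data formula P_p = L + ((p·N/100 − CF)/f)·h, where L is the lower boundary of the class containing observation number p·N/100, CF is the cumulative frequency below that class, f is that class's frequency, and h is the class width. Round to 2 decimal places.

42.37

N = 110; target position k = 75/100 · 110 = 82.5.
Cumulative frequencies: 19, 43, 59, 78, 97, 110.
Observation 82.5 falls in the class 40 – <50.
L = 40, CF = 78, f = 19, h = 10.
P75 = 40 + ((82.5 − 78)/19)·10 = 40 + 2.36842 = 42.3684.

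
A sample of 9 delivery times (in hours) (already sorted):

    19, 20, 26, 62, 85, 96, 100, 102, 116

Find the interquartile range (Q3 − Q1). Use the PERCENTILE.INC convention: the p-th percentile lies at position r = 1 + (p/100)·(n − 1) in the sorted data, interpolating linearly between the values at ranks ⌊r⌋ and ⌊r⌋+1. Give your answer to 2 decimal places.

n = 9.
P25: r = 3 (integer) → 26.
P75: r = 7 (integer) → 100.
Difference: 100 − 26 = 74.

74.00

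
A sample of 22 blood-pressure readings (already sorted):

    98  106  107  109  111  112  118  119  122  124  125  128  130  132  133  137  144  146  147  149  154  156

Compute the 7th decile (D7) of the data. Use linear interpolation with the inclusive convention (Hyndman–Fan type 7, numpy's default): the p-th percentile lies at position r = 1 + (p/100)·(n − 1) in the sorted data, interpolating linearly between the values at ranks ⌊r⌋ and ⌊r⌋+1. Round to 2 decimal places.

135.80

n = 22.
r = 1 + (70/100)·(22 − 1) = 1 + 14.7 = 15.7.
Rank 15 is 133 and rank 16 is 137.
Interpolate: 133 + 0.7·(137 − 133) = 133 + 0.7·4 = 135.8.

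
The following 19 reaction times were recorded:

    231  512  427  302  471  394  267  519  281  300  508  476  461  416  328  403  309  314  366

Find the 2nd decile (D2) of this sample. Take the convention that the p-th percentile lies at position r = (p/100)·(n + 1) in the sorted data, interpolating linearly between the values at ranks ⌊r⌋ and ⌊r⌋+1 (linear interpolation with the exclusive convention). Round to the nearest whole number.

Sorted: 231, 267, 281, 300, 302, 309, 314, 328, 366, 394, 403, 416, 427, 461, 471, 476, 508, 512, 519.
n = 19.
r = (20/100)·(19 + 1) = 4.
r is an integer, so P20 is the value at rank 4: 300.

300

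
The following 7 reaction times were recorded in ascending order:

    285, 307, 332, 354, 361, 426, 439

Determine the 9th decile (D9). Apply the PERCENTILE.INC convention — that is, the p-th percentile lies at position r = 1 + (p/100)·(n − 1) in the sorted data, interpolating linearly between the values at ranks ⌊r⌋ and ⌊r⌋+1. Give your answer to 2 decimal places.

431.20

n = 7.
r = 1 + (90/100)·(7 − 1) = 1 + 5.4 = 6.4.
Rank 6 is 426 and rank 7 is 439.
Interpolate: 426 + 0.4·(439 − 426) = 426 + 0.4·13 = 431.2.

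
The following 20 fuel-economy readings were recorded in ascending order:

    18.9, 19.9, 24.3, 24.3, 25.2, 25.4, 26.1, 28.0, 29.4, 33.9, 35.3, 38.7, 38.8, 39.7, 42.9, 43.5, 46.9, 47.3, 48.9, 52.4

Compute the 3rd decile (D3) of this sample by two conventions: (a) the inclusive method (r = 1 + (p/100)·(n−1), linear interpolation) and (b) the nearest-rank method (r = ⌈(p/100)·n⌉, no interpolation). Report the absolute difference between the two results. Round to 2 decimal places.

n = 20.
(a) r = 6.7; between ranks 6 (25.4) and 7 (26.1): 25.89.
(b) the nearest-rank method: rank 6 → 25.4.
|25.89 − 25.4| = 0.49.

0.49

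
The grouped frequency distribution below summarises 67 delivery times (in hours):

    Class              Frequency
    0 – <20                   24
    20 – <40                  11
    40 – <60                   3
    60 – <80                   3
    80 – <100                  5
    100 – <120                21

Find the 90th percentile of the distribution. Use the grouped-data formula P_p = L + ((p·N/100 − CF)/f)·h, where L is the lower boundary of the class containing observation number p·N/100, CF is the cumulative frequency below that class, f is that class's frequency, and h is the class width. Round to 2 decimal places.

113.62

N = 67; target position k = 90/100 · 67 = 60.3.
Cumulative frequencies: 24, 35, 38, 41, 46, 67.
Observation 60.3 falls in the class 100 – <120.
L = 100, CF = 46, f = 21, h = 20.
P90 = 100 + ((60.3 − 46)/21)·20 = 100 + 13.619 = 113.619.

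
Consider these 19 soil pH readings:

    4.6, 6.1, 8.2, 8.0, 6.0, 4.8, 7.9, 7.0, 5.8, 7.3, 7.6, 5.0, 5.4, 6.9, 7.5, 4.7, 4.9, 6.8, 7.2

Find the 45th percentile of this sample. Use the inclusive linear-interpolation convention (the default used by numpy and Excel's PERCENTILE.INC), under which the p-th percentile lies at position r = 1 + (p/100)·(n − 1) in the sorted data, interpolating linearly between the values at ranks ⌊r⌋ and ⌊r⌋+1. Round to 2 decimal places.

Sorted: 4.6, 4.7, 4.8, 4.9, 5.0, 5.4, 5.8, 6.0, 6.1, 6.8, 6.9, 7.0, 7.2, 7.3, 7.5, 7.6, 7.9, 8.0, 8.2.
n = 19.
r = 1 + (45/100)·(19 − 1) = 1 + 8.1 = 9.1.
Rank 9 is 6.1 and rank 10 is 6.8.
Interpolate: 6.1 + 0.1·(6.8 − 6.1) = 6.1 + 0.1·0.7 = 6.17.

6.17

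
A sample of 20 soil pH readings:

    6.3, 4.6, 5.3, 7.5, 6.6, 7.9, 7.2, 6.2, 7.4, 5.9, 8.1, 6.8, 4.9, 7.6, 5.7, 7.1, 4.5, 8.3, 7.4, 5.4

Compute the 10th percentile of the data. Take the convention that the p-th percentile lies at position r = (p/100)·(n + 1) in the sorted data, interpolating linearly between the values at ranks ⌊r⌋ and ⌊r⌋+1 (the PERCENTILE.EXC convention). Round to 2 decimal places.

Sorted: 4.5, 4.6, 4.9, 5.3, 5.4, 5.7, 5.9, 6.2, 6.3, 6.6, 6.8, 7.1, 7.2, 7.4, 7.4, 7.5, 7.6, 7.9, 8.1, 8.3.
n = 20.
r = (10/100)·(20 + 1) = 2.1.
Rank 2 is 4.6 and rank 3 is 4.9.
Interpolate: 4.6 + 0.1·(4.9 − 4.6) = 4.6 + 0.1·0.3 = 4.63.

4.63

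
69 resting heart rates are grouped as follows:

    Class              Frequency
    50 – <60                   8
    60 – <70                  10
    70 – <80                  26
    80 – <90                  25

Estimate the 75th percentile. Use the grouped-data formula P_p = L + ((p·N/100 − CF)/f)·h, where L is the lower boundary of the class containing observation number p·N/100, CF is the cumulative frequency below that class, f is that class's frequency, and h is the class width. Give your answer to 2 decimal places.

N = 69; target position k = 75/100 · 69 = 51.75.
Cumulative frequencies: 8, 18, 44, 69.
Observation 51.75 falls in the class 80 – <90.
L = 80, CF = 44, f = 25, h = 10.
P75 = 80 + ((51.75 − 44)/25)·10 = 80 + 3.1 = 83.1.

83.10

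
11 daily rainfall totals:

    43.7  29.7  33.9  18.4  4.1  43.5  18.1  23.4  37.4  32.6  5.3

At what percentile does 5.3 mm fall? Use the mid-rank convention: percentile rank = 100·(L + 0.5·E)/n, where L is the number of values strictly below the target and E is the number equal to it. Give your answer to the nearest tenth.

Sorted: 4.1, 5.3, 18.1, 18.4, 23.4, 29.7, 32.6, 33.9, 37.4, 43.5, 43.7.
Count below 5.3: L = 1; count equal: E = 1; n = 11.
Percentile rank = 100·(1 + 0.5·1)/11 = 100·1.5/11 = 13.64.

13.6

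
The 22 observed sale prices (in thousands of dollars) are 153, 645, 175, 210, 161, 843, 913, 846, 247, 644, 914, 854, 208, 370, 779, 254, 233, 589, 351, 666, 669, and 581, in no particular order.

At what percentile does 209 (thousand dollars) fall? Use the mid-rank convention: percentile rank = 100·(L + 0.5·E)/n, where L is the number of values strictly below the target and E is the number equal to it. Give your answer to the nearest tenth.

18.2

Sorted: 153, 161, 175, 208, 210, 233, 247, 254, 351, 370, 581, 589, 644, 645, 666, 669, 779, 843, 846, 854, 913, 914.
Count below 209: L = 4; count equal: E = 0; n = 22.
Percentile rank = 100·(4 + 0.5·0)/22 = 100·4/22 = 18.18.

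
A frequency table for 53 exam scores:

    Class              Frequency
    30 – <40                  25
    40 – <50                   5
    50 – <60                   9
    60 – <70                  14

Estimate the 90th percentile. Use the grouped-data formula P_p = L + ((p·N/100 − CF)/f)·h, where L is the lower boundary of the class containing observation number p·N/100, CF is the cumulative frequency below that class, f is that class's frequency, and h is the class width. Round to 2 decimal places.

N = 53; target position k = 90/100 · 53 = 47.7.
Cumulative frequencies: 25, 30, 39, 53.
Observation 47.7 falls in the class 60 – <70.
L = 60, CF = 39, f = 14, h = 10.
P90 = 60 + ((47.7 − 39)/14)·10 = 60 + 6.21429 = 66.2143.

66.21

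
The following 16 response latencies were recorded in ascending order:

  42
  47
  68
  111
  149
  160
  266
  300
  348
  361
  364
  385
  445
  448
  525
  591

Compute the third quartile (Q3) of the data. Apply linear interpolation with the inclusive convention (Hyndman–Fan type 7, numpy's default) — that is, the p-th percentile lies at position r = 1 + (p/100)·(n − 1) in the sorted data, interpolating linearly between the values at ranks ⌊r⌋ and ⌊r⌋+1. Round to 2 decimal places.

n = 16.
r = 1 + (75/100)·(16 − 1) = 1 + 11.25 = 12.25.
Rank 12 is 385 and rank 13 is 445.
Interpolate: 385 + 0.25·(445 − 385) = 385 + 0.25·60 = 400.

400.00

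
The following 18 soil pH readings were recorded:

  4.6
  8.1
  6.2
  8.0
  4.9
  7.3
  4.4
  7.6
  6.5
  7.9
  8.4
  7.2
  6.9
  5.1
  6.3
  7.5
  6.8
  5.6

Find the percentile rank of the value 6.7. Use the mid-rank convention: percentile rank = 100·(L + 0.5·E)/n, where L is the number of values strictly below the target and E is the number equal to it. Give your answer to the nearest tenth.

44.4

Sorted: 4.4, 4.6, 4.9, 5.1, 5.6, 6.2, 6.3, 6.5, 6.8, 6.9, 7.2, 7.3, 7.5, 7.6, 7.9, 8.0, 8.1, 8.4.
Count below 6.7: L = 8; count equal: E = 0; n = 18.
Percentile rank = 100·(8 + 0.5·0)/18 = 100·8/18 = 44.44.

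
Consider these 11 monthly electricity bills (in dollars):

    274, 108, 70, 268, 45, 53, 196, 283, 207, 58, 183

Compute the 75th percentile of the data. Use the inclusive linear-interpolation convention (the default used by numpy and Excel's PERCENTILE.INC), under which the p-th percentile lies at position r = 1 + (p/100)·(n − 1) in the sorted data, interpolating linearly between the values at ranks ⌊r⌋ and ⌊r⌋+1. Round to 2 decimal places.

237.50

Sorted: 45, 53, 58, 70, 108, 183, 196, 207, 268, 274, 283.
n = 11.
r = 1 + (75/100)·(11 − 1) = 1 + 7.5 = 8.5.
Rank 8 is 207 and rank 9 is 268.
Interpolate: 207 + 0.5·(268 − 207) = 207 + 0.5·61 = 237.5.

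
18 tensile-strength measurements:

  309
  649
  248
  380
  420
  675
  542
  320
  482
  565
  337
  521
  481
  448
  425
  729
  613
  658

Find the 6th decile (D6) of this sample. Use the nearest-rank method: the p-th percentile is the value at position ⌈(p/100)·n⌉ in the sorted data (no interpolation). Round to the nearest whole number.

521

Sorted: 248, 309, 320, 337, 380, 420, 425, 448, 481, 482, 521, 542, 565, 613, 649, 658, 675, 729.
n = 18.
Position = ⌈60/100 · 18⌉ = ⌈10.8⌉ = 11.
The value at rank 11 is 521.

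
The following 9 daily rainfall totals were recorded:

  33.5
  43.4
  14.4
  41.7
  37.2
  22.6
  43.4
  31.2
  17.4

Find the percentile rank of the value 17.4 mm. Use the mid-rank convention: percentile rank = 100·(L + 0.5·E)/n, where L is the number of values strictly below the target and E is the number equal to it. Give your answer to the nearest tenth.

16.7

Sorted: 14.4, 17.4, 22.6, 31.2, 33.5, 37.2, 41.7, 43.4, 43.4.
Count below 17.4: L = 1; count equal: E = 1; n = 9.
Percentile rank = 100·(1 + 0.5·1)/9 = 100·1.5/9 = 16.67.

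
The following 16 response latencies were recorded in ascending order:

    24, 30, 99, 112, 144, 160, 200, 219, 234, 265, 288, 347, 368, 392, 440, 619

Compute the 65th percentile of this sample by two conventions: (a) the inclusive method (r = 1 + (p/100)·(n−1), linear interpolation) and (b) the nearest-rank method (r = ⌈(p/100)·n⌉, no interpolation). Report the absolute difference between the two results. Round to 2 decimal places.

5.75

n = 16.
(a) r = 10.75; between ranks 10 (265) and 11 (288): 282.25.
(b) the nearest-rank method: rank 11 → 288.
|282.25 − 288| = 5.75.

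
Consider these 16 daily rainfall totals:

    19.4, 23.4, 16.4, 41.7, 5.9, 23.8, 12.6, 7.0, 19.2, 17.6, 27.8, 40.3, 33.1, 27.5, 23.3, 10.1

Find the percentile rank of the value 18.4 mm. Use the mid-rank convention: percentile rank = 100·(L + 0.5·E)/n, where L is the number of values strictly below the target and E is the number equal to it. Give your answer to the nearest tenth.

37.5

Sorted: 5.9, 7.0, 10.1, 12.6, 16.4, 17.6, 19.2, 19.4, 23.3, 23.4, 23.8, 27.5, 27.8, 33.1, 40.3, 41.7.
Count below 18.4: L = 6; count equal: E = 0; n = 16.
Percentile rank = 100·(6 + 0.5·0)/16 = 100·6/16 = 37.5.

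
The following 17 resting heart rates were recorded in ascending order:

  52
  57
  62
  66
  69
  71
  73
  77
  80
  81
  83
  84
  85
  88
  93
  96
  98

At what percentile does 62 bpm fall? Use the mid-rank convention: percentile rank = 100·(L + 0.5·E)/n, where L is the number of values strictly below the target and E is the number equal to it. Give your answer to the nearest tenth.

Count below 62: L = 2; count equal: E = 1; n = 17.
Percentile rank = 100·(2 + 0.5·1)/17 = 100·2.5/17 = 14.71.

14.7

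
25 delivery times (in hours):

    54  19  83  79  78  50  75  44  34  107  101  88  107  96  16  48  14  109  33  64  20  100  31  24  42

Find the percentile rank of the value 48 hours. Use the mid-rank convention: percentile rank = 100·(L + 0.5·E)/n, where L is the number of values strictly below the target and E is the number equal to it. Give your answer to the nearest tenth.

42.0

Sorted: 14, 16, 19, 20, 24, 31, 33, 34, 42, 44, 48, 50, 54, 64, 75, 78, 79, 83, 88, 96, 100, 101, 107, 107, 109.
Count below 48: L = 10; count equal: E = 1; n = 25.
Percentile rank = 100·(10 + 0.5·1)/25 = 100·10.5/25 = 42.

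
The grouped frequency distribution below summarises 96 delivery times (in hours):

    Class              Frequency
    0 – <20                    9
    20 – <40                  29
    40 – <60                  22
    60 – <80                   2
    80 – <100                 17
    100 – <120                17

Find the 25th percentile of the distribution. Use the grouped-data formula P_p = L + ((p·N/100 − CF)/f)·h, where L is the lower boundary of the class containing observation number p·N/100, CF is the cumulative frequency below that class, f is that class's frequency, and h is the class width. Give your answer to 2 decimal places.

30.34

N = 96; target position k = 25/100 · 96 = 24.
Cumulative frequencies: 9, 38, 60, 62, 79, 96.
Observation 24 falls in the class 20 – <40.
L = 20, CF = 9, f = 29, h = 20.
P25 = 20 + ((24 − 9)/29)·20 = 20 + 10.3448 = 30.3448.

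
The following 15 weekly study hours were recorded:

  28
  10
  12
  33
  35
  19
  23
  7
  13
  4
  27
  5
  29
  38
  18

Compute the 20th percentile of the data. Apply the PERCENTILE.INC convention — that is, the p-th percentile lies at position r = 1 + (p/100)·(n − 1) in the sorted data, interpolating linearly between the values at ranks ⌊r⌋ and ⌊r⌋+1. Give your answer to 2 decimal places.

9.40

Sorted: 4, 5, 7, 10, 12, 13, 18, 19, 23, 27, 28, 29, 33, 35, 38.
n = 15.
r = 1 + (20/100)·(15 − 1) = 1 + 2.8 = 3.8.
Rank 3 is 7 and rank 4 is 10.
Interpolate: 7 + 0.8·(10 − 7) = 7 + 0.8·3 = 9.4.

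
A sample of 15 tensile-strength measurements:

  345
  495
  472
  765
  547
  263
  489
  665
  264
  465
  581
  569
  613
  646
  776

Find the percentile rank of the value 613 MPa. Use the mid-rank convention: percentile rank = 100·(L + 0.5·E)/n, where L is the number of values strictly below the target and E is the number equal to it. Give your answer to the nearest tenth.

Sorted: 263, 264, 345, 465, 472, 489, 495, 547, 569, 581, 613, 646, 665, 765, 776.
Count below 613: L = 10; count equal: E = 1; n = 15.
Percentile rank = 100·(10 + 0.5·1)/15 = 100·10.5/15 = 70.

70.0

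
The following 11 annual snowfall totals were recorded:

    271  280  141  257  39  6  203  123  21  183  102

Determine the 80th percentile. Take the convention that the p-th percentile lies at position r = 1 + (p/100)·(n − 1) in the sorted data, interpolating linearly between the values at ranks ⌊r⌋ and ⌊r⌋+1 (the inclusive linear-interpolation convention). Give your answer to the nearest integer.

257

Sorted: 6, 21, 39, 102, 123, 141, 183, 203, 257, 271, 280.
n = 11.
r = 1 + (80/100)·(11 − 1) = 1 + 8 = 9.
r is an integer, so P80 is the value at rank 9: 257.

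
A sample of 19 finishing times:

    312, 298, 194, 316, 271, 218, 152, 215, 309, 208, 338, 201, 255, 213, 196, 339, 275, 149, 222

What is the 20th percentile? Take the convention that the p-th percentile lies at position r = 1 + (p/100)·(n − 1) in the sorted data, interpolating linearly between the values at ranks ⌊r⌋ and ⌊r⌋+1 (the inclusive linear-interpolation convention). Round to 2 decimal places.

Sorted: 149, 152, 194, 196, 201, 208, 213, 215, 218, 222, 255, 271, 275, 298, 309, 312, 316, 338, 339.
n = 19.
r = 1 + (20/100)·(19 − 1) = 1 + 3.6 = 4.6.
Rank 4 is 196 and rank 5 is 201.
Interpolate: 196 + 0.6·(201 − 196) = 196 + 0.6·5 = 199.

199.00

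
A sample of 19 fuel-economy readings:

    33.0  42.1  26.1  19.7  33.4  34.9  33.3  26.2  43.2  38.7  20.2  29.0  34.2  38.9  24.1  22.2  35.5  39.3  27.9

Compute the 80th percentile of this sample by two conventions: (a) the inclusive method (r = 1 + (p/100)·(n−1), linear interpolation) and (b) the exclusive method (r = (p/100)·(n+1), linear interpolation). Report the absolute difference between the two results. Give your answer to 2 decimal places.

Sorted: 19.7, 20.2, 22.2, 24.1, 26.1, 26.2, 27.9, 29.0, 33.0, 33.3, 33.4, 34.2, 34.9, 35.5, 38.7, 38.9, 39.3, 42.1, 43.2.
n = 19.
(a) r = 15.4; between ranks 15 (38.7) and 16 (38.9): 38.78.
(b) r = 16 → value at rank 16 = 38.9.
|38.78 − 38.9| = 0.12.

0.12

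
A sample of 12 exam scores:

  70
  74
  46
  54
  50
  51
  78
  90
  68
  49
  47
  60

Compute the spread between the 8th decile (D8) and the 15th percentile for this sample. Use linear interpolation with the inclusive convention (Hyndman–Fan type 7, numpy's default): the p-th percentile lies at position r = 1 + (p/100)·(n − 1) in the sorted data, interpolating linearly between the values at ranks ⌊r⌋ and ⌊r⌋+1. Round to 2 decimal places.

24.90

Sorted: 46, 47, 49, 50, 51, 54, 60, 68, 70, 74, 78, 90.
n = 12.
P15: r = 2.65; ranks 2–3 are 47, 49; interpolating gives 48.3.
P80: r = 9.8; ranks 9–10 are 70, 74; interpolating gives 73.2.
Difference: 73.2 − 48.3 = 24.9.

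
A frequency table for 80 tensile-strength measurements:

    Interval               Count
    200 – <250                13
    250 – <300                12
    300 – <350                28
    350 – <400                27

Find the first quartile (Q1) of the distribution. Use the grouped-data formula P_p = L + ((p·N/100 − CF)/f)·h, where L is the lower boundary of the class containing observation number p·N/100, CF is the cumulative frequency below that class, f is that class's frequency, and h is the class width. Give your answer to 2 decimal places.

279.17

N = 80; target position k = 25/100 · 80 = 20.
Cumulative frequencies: 13, 25, 53, 80.
Observation 20 falls in the class 250 – <300.
L = 250, CF = 13, f = 12, h = 50.
P25 = 250 + ((20 − 13)/12)·50 = 250 + 29.1667 = 279.167.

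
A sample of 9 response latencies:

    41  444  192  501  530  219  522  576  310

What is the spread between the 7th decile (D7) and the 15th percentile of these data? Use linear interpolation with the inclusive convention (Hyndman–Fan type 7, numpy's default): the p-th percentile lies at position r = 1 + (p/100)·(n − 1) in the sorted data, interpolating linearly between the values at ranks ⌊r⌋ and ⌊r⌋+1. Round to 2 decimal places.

316.20

Sorted: 41, 192, 219, 310, 444, 501, 522, 530, 576.
n = 9.
P15: r = 2.2; ranks 2–3 are 192, 219; interpolating gives 197.4.
P70: r = 6.6; ranks 6–7 are 501, 522; interpolating gives 513.6.
Difference: 513.6 − 197.4 = 316.2.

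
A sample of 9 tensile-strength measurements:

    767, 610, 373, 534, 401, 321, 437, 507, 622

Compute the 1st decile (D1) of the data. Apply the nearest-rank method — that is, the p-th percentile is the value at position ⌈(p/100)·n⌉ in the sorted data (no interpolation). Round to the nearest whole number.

321

Sorted: 321, 373, 401, 437, 507, 534, 610, 622, 767.
n = 9.
Position = ⌈10/100 · 9⌉ = ⌈0.9⌉ = 1.
The value at rank 1 is 321.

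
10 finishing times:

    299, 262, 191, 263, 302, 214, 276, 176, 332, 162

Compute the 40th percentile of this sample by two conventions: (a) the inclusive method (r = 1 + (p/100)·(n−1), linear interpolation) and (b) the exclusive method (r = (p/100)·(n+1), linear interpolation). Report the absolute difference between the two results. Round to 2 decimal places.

Sorted: 162, 176, 191, 214, 262, 263, 276, 299, 302, 332.
n = 10.
(a) r = 4.6; between ranks 4 (214) and 5 (262): 242.8.
(b) r = 4.4; between ranks 4 (214) and 5 (262): 233.2.
|242.8 − 233.2| = 9.6.

9.60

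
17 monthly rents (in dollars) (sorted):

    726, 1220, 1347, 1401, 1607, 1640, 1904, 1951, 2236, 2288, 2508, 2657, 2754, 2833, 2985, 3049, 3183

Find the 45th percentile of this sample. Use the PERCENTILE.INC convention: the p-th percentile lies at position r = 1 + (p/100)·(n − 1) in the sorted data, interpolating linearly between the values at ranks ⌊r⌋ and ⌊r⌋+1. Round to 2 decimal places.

2008.00

n = 17.
r = 1 + (45/100)·(17 − 1) = 1 + 7.2 = 8.2.
Rank 8 is 1951 and rank 9 is 2236.
Interpolate: 1951 + 0.2·(2236 − 1951) = 1951 + 0.2·285 = 2008.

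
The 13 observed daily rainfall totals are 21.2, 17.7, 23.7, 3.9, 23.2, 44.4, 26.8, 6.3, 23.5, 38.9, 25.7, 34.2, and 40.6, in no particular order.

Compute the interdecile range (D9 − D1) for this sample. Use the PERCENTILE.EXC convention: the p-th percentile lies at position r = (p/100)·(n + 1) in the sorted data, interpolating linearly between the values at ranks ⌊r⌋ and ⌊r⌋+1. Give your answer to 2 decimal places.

38.02

Sorted: 3.9, 6.3, 17.7, 21.2, 23.2, 23.5, 23.7, 25.7, 26.8, 34.2, 38.9, 40.6, 44.4.
n = 13.
P10: r = 1.4; ranks 1–2 are 3.9, 6.3; interpolating gives 4.86.
P90: r = 12.6; ranks 12–13 are 40.6, 44.4; interpolating gives 42.88.
Difference: 42.88 − 4.86 = 38.02.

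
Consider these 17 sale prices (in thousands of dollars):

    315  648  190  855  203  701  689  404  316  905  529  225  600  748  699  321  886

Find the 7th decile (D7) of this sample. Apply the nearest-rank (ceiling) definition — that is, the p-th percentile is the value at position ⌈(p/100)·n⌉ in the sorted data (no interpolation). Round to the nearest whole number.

Sorted: 190, 203, 225, 315, 316, 321, 404, 529, 600, 648, 689, 699, 701, 748, 855, 886, 905.
n = 17.
Position = ⌈70/100 · 17⌉ = ⌈11.9⌉ = 12.
The value at rank 12 is 699.

699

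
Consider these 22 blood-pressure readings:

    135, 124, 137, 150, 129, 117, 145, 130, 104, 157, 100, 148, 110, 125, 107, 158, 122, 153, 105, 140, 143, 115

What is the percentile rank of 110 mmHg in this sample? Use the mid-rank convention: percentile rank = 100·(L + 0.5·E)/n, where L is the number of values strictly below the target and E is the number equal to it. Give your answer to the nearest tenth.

20.5

Sorted: 100, 104, 105, 107, 110, 115, 117, 122, 124, 125, 129, 130, 135, 137, 140, 143, 145, 148, 150, 153, 157, 158.
Count below 110: L = 4; count equal: E = 1; n = 22.
Percentile rank = 100·(4 + 0.5·1)/22 = 100·4.5/22 = 20.45.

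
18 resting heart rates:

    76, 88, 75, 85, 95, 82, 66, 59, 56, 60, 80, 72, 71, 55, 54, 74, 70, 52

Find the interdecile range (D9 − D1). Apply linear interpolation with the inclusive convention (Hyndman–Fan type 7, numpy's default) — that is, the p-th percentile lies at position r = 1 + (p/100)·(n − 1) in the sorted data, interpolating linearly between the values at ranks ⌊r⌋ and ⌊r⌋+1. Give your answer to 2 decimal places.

Sorted: 52, 54, 55, 56, 59, 60, 66, 70, 71, 72, 74, 75, 76, 80, 82, 85, 88, 95.
n = 18.
P10: r = 2.7; ranks 2–3 are 54, 55; interpolating gives 54.7.
P90: r = 16.3; ranks 16–17 are 85, 88; interpolating gives 85.9.
Difference: 85.9 − 54.7 = 31.2.

31.20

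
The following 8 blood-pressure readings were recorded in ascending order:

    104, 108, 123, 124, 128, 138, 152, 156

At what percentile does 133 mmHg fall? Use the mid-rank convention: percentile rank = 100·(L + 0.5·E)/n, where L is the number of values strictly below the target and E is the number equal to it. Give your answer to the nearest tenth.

Count below 133: L = 5; count equal: E = 0; n = 8.
Percentile rank = 100·(5 + 0.5·0)/8 = 100·5/8 = 62.5.

62.5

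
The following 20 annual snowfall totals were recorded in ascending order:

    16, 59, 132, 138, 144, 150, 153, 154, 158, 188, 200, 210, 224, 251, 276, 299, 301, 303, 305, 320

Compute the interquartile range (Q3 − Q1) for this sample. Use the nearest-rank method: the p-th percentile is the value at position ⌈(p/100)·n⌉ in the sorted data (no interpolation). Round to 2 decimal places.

n = 20.
P25: rank ⌈25/100·20⌉ = 5 → 144.
P75: rank ⌈75/100·20⌉ = 15 → 276.
Difference: 276 − 144 = 132.

132.00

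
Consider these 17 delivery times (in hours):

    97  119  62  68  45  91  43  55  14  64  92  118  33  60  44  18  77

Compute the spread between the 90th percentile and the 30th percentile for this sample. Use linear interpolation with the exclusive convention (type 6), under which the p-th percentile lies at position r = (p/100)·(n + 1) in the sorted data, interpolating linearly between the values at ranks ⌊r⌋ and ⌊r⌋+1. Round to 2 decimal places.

Sorted: 14, 18, 33, 43, 44, 45, 55, 60, 62, 64, 68, 77, 91, 92, 97, 118, 119.
n = 17.
P30: r = 5.4; ranks 5–6 are 44, 45; interpolating gives 44.4.
P90: r = 16.2; ranks 16–17 are 118, 119; interpolating gives 118.2.
Difference: 118.2 − 44.4 = 73.8.

73.80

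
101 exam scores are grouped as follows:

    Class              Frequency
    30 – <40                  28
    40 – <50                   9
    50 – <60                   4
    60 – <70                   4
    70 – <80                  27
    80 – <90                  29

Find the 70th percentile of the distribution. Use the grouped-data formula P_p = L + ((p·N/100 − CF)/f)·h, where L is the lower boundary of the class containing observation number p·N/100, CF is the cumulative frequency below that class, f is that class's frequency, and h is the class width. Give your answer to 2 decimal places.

79.52

N = 101; target position k = 70/100 · 101 = 70.7.
Cumulative frequencies: 28, 37, 41, 45, 72, 101.
Observation 70.7 falls in the class 70 – <80.
L = 70, CF = 45, f = 27, h = 10.
P70 = 70 + ((70.7 − 45)/27)·10 = 70 + 9.51852 = 79.5185.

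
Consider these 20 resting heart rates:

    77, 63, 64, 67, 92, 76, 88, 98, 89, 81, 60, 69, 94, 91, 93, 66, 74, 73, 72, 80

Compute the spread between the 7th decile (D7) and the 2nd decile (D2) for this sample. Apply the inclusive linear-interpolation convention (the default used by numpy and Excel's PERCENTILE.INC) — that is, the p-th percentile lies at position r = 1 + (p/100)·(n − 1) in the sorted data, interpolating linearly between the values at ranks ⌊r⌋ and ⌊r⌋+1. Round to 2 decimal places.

Sorted: 60, 63, 64, 66, 67, 69, 72, 73, 74, 76, 77, 80, 81, 88, 89, 91, 92, 93, 94, 98.
n = 20.
P20: r = 4.8; ranks 4–5 are 66, 67; interpolating gives 66.8.
P70: r = 14.3; ranks 14–15 are 88, 89; interpolating gives 88.3.
Difference: 88.3 − 66.8 = 21.5.

21.50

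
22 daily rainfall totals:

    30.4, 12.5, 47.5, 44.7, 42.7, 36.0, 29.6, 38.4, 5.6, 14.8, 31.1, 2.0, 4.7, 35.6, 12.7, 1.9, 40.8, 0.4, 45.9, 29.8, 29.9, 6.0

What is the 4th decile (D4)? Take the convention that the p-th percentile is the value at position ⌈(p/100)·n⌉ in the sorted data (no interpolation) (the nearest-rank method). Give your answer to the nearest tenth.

Sorted: 0.4, 1.9, 2.0, 4.7, 5.6, 6.0, 12.5, 12.7, 14.8, 29.6, 29.8, 29.9, 30.4, 31.1, 35.6, 36.0, 38.4, 40.8, 42.7, 44.7, 45.9, 47.5.
n = 22.
Position = ⌈40/100 · 22⌉ = ⌈8.8⌉ = 9.
The value at rank 9 is 14.8.

14.8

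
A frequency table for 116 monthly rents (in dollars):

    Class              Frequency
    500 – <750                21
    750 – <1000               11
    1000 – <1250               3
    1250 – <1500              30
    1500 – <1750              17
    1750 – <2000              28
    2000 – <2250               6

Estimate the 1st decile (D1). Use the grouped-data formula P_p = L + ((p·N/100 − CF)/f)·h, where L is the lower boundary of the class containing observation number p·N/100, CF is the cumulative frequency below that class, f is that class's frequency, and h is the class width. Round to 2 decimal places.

N = 116; target position k = 10/100 · 116 = 11.6.
Cumulative frequencies: 21, 32, 35, 65, 82, 110, 116.
Observation 11.6 falls in the class 500 – <750.
L = 500, CF = 0, f = 21, h = 250.
P10 = 500 + ((11.6 − 0)/21)·250 = 500 + 138.095 = 638.095.

638.10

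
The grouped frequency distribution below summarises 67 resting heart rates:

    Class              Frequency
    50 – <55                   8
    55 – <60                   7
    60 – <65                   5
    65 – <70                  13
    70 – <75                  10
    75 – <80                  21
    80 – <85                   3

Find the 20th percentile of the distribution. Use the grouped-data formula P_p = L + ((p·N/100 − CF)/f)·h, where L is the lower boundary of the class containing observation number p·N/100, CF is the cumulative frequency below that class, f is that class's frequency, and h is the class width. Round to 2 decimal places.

N = 67; target position k = 20/100 · 67 = 13.4.
Cumulative frequencies: 8, 15, 20, 33, 43, 64, 67.
Observation 13.4 falls in the class 55 – <60.
L = 55, CF = 8, f = 7, h = 5.
P20 = 55 + ((13.4 − 8)/7)·5 = 55 + 3.85714 = 58.8571.

58.86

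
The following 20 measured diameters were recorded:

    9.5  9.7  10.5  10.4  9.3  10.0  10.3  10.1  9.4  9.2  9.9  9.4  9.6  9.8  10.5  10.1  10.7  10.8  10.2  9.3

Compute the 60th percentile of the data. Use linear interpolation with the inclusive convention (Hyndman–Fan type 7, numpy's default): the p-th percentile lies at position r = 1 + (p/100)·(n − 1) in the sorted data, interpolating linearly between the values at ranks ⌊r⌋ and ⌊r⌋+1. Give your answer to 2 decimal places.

Sorted: 9.2, 9.3, 9.3, 9.4, 9.4, 9.5, 9.6, 9.7, 9.8, 9.9, 10.0, 10.1, 10.1, 10.2, 10.3, 10.4, 10.5, 10.5, 10.7, 10.8.
n = 20.
r = 1 + (60/100)·(20 − 1) = 1 + 11.4 = 12.4.
Rank 12 is 10.1 and rank 13 is 10.1.
Interpolate: 10.1 + 0.4·(10.1 − 10.1) = 10.1 + 0.4·0 = 10.1.

10.10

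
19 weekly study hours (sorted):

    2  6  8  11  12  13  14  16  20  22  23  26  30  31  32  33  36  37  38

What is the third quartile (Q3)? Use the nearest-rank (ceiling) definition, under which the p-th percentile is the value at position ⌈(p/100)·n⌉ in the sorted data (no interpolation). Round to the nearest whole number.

n = 19.
Position = ⌈75/100 · 19⌉ = ⌈14.25⌉ = 15.
The value at rank 15 is 32.

32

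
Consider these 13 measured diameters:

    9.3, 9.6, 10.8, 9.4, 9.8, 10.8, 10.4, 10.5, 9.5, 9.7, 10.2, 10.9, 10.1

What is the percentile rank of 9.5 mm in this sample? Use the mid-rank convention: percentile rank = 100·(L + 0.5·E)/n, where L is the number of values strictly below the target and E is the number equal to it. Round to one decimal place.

Sorted: 9.3, 9.4, 9.5, 9.6, 9.7, 9.8, 10.1, 10.2, 10.4, 10.5, 10.8, 10.8, 10.9.
Count below 9.5: L = 2; count equal: E = 1; n = 13.
Percentile rank = 100·(2 + 0.5·1)/13 = 100·2.5/13 = 19.23.

19.2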